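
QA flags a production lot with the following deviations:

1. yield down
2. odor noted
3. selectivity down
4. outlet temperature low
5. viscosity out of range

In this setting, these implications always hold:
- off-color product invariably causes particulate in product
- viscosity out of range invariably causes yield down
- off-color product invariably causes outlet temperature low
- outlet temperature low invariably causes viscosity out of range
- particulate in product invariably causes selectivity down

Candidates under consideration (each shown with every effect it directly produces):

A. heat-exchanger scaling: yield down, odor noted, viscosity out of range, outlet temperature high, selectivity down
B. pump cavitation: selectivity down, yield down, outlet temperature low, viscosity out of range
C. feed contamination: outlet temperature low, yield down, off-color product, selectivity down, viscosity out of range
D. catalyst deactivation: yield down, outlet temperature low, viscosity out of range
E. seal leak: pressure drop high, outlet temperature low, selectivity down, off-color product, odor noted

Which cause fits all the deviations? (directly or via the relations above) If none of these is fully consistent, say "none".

E

Testing each hypothesis:
(A) heat-exchanger scaling — yield down match; odor noted match; selectivity down match; outlet temperature low miss; viscosity out of range match
(B) pump cavitation — does not account for odor noted
(C) feed contamination — does not account for odor noted
(D) catalyst deactivation — does not account for odor noted, selectivity down
(E) seal leak — accounts for every observation (yield down via outlet temperature low → viscosity out of range → yield down)
(E) is the only candidate with no mismatches.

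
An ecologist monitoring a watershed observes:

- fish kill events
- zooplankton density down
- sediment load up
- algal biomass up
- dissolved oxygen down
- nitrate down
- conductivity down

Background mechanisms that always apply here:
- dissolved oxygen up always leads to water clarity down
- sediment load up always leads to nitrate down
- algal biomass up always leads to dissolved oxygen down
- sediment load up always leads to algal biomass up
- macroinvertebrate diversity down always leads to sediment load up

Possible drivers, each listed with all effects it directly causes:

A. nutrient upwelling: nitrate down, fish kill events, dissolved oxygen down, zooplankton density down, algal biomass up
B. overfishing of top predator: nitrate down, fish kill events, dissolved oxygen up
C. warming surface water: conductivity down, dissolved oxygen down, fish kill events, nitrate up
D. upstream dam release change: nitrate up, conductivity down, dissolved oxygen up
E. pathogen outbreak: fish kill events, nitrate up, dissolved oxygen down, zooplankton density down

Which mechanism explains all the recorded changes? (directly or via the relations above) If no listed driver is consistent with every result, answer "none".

Checking each candidate against the observations:
(A) nutrient upwelling — does not account for sediment load up, conductivity down
(B) overfishing of top predator — fails on zooplankton density down, sediment load up, algal biomass up, dissolved oxygen down, conductivity down (predicts dissolved oxygen up, not dissolved oxygen down)
(C) warming surface water — fish kill events match; zooplankton density down miss; sediment load up miss; algal biomass up miss; dissolved oxygen down match; nitrate down miss; conductivity down match
(D) upstream dam release change — fish kill events miss; zooplankton density down miss; sediment load up miss; algal biomass up miss; dissolved oxygen down miss; nitrate down miss; conductivity down match
(E) pathogen outbreak — fails on sediment load up, algal biomass up, nitrate down, conductivity down (predicts nitrate up, not nitrate down)
No candidate is consistent with all observations.

none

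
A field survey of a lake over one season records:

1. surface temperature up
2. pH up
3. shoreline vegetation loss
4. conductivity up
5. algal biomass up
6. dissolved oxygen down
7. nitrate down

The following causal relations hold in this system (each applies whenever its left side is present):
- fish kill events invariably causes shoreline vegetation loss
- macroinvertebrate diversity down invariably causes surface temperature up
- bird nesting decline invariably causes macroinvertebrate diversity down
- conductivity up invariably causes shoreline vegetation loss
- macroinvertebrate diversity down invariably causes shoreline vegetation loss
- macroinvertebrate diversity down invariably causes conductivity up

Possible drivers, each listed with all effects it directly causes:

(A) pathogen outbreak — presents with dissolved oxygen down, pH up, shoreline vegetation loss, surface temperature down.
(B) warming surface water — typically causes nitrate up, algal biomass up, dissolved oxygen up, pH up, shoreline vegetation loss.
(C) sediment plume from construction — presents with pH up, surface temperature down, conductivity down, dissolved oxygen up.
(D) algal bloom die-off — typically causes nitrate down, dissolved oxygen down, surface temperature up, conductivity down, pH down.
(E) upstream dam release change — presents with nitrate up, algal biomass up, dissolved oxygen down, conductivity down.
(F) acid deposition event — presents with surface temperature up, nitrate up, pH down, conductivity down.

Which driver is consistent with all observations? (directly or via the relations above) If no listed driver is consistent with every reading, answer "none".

none

Per-candidate check:
(A) pathogen outbreak — fails on surface temperature up, conductivity up, algal biomass up, nitrate down (predicts surface temperature down, not surface temperature up)
(B) warming surface water — surface temperature up miss; pH up match; shoreline vegetation loss match; conductivity up miss; algal biomass up match; dissolved oxygen down miss; nitrate down miss
(C) sediment plume from construction — surface temperature up miss; pH up match; shoreline vegetation loss miss; conductivity up miss; algal biomass up miss; dissolved oxygen down miss; nitrate down miss
(D) algal bloom die-off — surface temperature up match; pH up miss; shoreline vegetation loss miss; conductivity up miss; algal biomass up miss; dissolved oxygen down match; nitrate down match
(E) upstream dam release change — surface temperature up miss; pH up miss; shoreline vegetation loss miss; conductivity up miss; algal biomass up match; dissolved oxygen down match; nitrate down miss
(F) acid deposition event — fails on pH up, shoreline vegetation loss, conductivity up, algal biomass up, dissolved oxygen down, nitrate down (predicts pH down, not pH up; predicts conductivity down, not conductivity up; predicts nitrate up, not nitrate down)
None of the listed candidates fits everything.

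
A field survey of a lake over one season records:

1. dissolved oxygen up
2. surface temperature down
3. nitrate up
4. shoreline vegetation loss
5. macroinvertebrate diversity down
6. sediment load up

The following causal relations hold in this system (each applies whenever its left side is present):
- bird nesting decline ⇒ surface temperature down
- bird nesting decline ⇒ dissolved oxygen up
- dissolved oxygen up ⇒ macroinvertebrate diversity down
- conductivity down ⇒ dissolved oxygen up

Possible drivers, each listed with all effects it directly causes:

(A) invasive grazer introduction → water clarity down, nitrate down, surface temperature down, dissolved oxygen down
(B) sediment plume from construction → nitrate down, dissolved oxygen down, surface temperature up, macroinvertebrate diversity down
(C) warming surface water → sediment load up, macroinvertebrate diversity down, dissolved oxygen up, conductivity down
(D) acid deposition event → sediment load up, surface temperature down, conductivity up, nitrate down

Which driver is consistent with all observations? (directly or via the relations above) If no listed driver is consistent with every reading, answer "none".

none

Testing each hypothesis:
(A) invasive grazer introduction — dissolved oxygen up NO; surface temperature down yes; nitrate up NO; shoreline vegetation loss NO; macroinvertebrate diversity down NO; sediment load up NO
(B) sediment plume from construction — fails on dissolved oxygen up, surface temperature down, nitrate up, shoreline vegetation loss, sediment load up (predicts dissolved oxygen down, not dissolved oxygen up; predicts surface temperature up, not surface temperature down; predicts nitrate down, not nitrate up)
(C) warming surface water — dissolved oxygen up yes; surface temperature down NO; nitrate up NO; shoreline vegetation loss NO; macroinvertebrate diversity down yes; sediment load up yes
(D) acid deposition event — dissolved oxygen up NO; surface temperature down yes; nitrate up NO; shoreline vegetation loss NO; macroinvertebrate diversity down NO; sediment load up yes
None of the listed candidates fits everything.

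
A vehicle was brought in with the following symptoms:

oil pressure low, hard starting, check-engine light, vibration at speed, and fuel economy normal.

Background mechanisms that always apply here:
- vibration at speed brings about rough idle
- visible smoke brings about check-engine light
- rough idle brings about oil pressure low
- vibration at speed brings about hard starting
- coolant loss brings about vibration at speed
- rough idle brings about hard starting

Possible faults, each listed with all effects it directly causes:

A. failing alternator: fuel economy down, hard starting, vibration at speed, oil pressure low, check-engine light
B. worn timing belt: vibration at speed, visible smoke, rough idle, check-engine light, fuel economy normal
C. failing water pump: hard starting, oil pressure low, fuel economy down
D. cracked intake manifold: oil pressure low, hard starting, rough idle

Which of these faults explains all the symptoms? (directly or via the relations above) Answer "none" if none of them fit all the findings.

Per-candidate check:
(A) failing alternator — oil pressure low ✓; hard starting ✓; check-engine light ✓; vibration at speed ✓; fuel economy normal ✗
(B) worn timing belt — accounts for every observation (oil pressure low via rough idle → oil pressure low)
(C) failing water pump — oil pressure low ✓; hard starting ✓; check-engine light ✗; vibration at speed ✗; fuel economy normal ✗
(D) cracked intake manifold — does not account for check-engine light, vibration at speed, fuel economy normal
Only (B) is consistent with every observation.

B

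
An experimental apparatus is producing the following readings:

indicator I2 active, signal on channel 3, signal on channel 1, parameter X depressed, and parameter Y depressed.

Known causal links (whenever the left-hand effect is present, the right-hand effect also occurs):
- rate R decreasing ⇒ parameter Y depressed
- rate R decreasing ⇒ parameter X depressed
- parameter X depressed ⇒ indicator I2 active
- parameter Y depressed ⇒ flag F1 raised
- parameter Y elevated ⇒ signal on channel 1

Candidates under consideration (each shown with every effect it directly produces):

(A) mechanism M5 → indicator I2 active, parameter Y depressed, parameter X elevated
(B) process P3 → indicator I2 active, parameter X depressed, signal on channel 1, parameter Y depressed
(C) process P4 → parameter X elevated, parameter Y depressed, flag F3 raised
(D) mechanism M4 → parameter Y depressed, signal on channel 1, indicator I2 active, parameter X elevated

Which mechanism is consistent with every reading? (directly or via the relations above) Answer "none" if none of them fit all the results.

none

Testing each hypothesis:
(A) mechanism M5 — fails on signal on channel 3, signal on channel 1, parameter X depressed (predicts parameter X elevated, not parameter X depressed)
(B) process P3 — does not account for signal on channel 3
(C) process P4 — fails on indicator I2 active, signal on channel 3, signal on channel 1, parameter X depressed (predicts parameter X elevated, not parameter X depressed)
(D) mechanism M4 — fails on signal on channel 3, parameter X depressed (predicts parameter X elevated, not parameter X depressed)
No candidate is consistent with all observations.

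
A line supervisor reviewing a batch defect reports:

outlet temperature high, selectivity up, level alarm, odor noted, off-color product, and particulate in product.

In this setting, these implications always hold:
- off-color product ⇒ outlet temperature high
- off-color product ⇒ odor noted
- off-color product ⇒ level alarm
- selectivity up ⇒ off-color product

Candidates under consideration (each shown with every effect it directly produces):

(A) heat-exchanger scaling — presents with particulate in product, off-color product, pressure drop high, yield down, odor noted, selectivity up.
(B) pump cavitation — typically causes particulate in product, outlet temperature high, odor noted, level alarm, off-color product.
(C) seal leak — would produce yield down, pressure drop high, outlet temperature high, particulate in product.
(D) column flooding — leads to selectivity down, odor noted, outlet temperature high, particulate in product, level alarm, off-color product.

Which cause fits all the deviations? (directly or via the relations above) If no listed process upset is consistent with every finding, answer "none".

A

Checking each candidate against the observations:
(A) heat-exchanger scaling — outlet temperature high ✓ (via off-color product → outlet temperature high); selectivity up ✓; level alarm ✓ (via off-color product → level alarm); odor noted ✓; off-color product ✓; particulate in product ✓
(B) pump cavitation — outlet temperature high ✓; selectivity up ✗; level alarm ✓; odor noted ✓; off-color product ✓; particulate in product ✓
(C) seal leak — does not account for selectivity up, level alarm, odor noted, off-color product
(D) column flooding — outlet temperature high ✓; selectivity up ✗; level alarm ✓; odor noted ✓; off-color product ✓; particulate in product ✓
(A) alone accounts for all the evidence.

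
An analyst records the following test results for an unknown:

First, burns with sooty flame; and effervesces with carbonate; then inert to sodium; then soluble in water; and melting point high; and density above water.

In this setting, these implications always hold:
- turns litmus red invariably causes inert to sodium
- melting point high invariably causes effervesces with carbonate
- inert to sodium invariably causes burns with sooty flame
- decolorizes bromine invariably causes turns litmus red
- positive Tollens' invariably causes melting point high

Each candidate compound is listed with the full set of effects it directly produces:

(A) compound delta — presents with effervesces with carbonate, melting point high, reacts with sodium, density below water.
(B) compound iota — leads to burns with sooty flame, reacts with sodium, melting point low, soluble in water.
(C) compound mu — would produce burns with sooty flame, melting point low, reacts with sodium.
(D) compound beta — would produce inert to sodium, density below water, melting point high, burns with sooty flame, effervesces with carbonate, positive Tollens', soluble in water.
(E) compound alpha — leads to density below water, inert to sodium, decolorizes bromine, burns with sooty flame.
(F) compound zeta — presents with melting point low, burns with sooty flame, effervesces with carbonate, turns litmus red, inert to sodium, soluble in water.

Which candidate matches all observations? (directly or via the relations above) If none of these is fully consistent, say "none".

none

Testing each hypothesis:
(A) compound delta — burns with sooty flame ✗; effervesces with carbonate ✓; inert to sodium ✗; soluble in water ✗; melting point high ✓; density above water ✗
(B) compound iota — burns with sooty flame ✓; effervesces with carbonate ✗; inert to sodium ✗; soluble in water ✓; melting point high ✗; density above water ✗
(C) compound mu — burns with sooty flame ✓; effervesces with carbonate ✗; inert to sodium ✗; soluble in water ✗; melting point high ✗; density above water ✗
(D) compound beta — fails on density above water (predicts density below water, not density above water)
(E) compound alpha — fails on effervesces with carbonate, soluble in water, melting point high, density above water (predicts density below water, not density above water)
(F) compound zeta — fails on melting point high, density above water (predicts melting point low, not melting point high)
Every candidate fails on at least one observation.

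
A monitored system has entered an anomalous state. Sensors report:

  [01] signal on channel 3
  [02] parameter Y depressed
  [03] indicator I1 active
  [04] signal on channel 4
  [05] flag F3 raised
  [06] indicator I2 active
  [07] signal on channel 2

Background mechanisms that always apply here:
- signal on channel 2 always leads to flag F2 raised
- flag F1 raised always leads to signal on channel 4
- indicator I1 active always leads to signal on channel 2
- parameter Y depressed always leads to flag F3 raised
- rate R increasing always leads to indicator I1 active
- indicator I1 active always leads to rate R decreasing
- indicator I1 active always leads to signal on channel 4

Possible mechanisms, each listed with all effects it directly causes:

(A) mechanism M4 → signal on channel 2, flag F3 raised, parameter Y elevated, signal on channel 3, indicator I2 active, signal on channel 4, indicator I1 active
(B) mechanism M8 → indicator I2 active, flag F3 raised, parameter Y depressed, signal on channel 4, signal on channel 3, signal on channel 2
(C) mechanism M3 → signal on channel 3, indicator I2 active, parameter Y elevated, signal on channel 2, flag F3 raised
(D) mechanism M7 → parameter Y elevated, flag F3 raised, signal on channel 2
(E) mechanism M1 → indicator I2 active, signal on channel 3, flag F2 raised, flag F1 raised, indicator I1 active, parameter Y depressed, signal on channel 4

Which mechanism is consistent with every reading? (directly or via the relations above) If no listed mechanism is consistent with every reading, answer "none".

E

Checking each candidate against the observations:
(A) mechanism M4 — signal on channel 3 ✓; parameter Y depressed ✗; indicator I1 active ✓; signal on channel 4 ✓; flag F3 raised ✓; indicator I2 active ✓; signal on channel 2 ✓
(B) mechanism M8 — signal on channel 3 ✓; parameter Y depressed ✓; indicator I1 active ✗; signal on channel 4 ✓; flag F3 raised ✓; indicator I2 active ✓; signal on channel 2 ✓
(C) mechanism M3 — fails on parameter Y depressed, indicator I1 active, signal on channel 4 (predicts parameter Y elevated, not parameter Y depressed)
(D) mechanism M7 — fails on signal on channel 3, parameter Y depressed, indicator I1 active, signal on channel 4, indicator I2 active (predicts parameter Y elevated, not parameter Y depressed)
(E) mechanism M1 — signal on channel 3 ✓; parameter Y depressed ✓; indicator I1 active ✓; signal on channel 4 ✓; flag F3 raised ✓ (through parameter Y depressed → flag F3 raised); indicator I2 active ✓; signal on channel 2 ✓ (through indicator I1 active → signal on channel 2)
(E) is the only candidate with no mismatches.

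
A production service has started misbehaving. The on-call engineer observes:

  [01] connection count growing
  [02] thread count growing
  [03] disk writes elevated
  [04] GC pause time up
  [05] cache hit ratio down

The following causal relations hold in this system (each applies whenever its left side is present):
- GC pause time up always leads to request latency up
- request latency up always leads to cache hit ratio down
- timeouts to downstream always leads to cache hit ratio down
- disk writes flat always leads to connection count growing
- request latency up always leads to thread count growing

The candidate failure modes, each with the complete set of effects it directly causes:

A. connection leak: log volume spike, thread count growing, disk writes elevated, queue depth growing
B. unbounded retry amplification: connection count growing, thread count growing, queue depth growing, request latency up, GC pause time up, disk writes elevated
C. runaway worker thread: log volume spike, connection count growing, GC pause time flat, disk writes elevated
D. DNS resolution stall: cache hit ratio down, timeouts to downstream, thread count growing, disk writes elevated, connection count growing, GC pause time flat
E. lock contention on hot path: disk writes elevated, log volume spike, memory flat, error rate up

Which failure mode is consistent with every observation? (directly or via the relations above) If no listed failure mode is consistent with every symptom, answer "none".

Per-candidate check:
(A) connection leak — connection count growing ✗; thread count growing ✓; disk writes elevated ✓; GC pause time up ✗; cache hit ratio down ✗
(B) unbounded retry amplification — connection count growing ✓; thread count growing ✓; disk writes elevated ✓; GC pause time up ✓; cache hit ratio down ✓ (through request latency up → cache hit ratio down)
(C) runaway worker thread — connection count growing ✓; thread count growing ✗; disk writes elevated ✓; GC pause time up ✗; cache hit ratio down ✗
(D) DNS resolution stall — connection count growing ✓; thread count growing ✓; disk writes elevated ✓; GC pause time up ✗; cache hit ratio down ✓
(E) lock contention on hot path — connection count growing ✗; thread count growing ✗; disk writes elevated ✓; GC pause time up ✗; cache hit ratio down ✗
Only (B) is consistent with every observation.

B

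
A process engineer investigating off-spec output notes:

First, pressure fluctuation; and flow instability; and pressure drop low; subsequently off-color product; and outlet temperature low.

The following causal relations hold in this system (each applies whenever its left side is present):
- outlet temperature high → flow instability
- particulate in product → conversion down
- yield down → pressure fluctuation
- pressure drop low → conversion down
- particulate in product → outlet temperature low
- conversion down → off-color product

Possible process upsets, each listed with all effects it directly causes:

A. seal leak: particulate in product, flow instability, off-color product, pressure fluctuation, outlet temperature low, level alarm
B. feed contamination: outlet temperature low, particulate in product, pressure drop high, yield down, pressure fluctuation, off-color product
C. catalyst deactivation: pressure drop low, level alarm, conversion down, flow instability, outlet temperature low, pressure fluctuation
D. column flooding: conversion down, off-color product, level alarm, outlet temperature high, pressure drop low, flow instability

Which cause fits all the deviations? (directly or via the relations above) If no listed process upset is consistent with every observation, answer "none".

C

For each candidate, compare predicted effects to what was observed:
(A) seal leak — pressure fluctuation yes; flow instability yes; pressure drop low NO; off-color product yes; outlet temperature low yes
(B) feed contamination — fails on flow instability, pressure drop low (predicts pressure drop high, not pressure drop low)
(C) catalyst deactivation — pressure fluctuation yes; flow instability yes; pressure drop low yes; off-color product yes (by conversion down → off-color product); outlet temperature low yes
(D) column flooding — pressure fluctuation NO; flow instability yes; pressure drop low yes; off-color product yes; outlet temperature low NO
(C) is the only candidate with no mismatches.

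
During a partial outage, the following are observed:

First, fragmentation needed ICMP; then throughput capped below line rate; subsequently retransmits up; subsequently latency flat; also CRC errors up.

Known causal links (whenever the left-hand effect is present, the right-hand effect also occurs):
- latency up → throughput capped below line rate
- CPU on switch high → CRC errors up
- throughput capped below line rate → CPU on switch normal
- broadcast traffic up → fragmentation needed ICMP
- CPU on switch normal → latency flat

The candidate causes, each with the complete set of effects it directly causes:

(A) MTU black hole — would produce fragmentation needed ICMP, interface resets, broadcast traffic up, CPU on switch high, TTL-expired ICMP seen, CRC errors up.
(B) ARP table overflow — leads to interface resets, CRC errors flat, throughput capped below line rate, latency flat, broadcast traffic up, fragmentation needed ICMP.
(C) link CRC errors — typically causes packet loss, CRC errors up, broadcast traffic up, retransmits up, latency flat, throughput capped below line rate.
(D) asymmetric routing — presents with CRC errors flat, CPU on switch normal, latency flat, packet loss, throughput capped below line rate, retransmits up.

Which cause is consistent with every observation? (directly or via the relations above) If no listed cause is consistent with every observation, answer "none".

Checking each candidate against the observations:
(A) MTU black hole — fragmentation needed ICMP match; throughput capped below line rate miss; retransmits up miss; latency flat miss; CRC errors up match
(B) ARP table overflow — fragmentation needed ICMP match; throughput capped below line rate match; retransmits up miss; latency flat match; CRC errors up miss
(C) link CRC errors — accounts for every observation (fragmentation needed ICMP via broadcast traffic up → fragmentation needed ICMP)
(D) asymmetric routing — fragmentation needed ICMP miss; throughput capped below line rate match; retransmits up match; latency flat match; CRC errors up miss
(C) alone accounts for all the evidence.

C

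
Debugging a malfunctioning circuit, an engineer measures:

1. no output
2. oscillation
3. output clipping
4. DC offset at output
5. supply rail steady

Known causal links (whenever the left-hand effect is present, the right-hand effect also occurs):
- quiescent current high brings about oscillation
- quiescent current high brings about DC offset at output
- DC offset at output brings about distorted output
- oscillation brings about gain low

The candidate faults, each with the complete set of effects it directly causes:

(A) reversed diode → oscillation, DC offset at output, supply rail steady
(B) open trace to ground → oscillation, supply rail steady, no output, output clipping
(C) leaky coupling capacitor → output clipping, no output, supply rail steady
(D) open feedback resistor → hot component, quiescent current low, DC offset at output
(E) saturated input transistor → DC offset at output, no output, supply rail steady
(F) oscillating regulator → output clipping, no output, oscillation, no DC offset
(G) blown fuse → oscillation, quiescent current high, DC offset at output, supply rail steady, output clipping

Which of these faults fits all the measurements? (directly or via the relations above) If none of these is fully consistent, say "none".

none

For each candidate, compare predicted effects to what was observed:
(A) reversed diode — does not account for no output, output clipping
(B) open trace to ground — does not account for DC offset at output
(C) leaky coupling capacitor — no output match; oscillation miss; output clipping match; DC offset at output miss; supply rail steady match
(D) open feedback resistor — does not account for no output, oscillation, output clipping, supply rail steady
(E) saturated input transistor — no output match; oscillation miss; output clipping miss; DC offset at output match; supply rail steady match
(F) oscillating regulator — fails on DC offset at output, supply rail steady (predicts no DC offset, not DC offset at output)
(G) blown fuse — no output miss; oscillation match; output clipping match; DC offset at output match; supply rail steady match
Every candidate fails on at least one observation.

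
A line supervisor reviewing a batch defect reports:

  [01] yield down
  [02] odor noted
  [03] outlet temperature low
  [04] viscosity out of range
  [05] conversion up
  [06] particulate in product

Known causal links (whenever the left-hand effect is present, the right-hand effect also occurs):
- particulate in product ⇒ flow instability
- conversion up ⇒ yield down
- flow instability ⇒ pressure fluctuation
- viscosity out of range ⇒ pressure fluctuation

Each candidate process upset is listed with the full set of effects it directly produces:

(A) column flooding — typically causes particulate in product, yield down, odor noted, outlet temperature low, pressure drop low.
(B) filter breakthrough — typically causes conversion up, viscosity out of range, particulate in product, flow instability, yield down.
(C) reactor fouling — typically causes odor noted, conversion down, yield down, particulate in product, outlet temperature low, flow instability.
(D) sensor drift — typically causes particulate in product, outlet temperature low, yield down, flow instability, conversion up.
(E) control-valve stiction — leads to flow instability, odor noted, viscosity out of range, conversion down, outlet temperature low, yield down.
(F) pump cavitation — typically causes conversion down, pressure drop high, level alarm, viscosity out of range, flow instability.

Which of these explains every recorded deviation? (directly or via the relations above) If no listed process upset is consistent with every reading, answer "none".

Per-candidate check:
(A) column flooding — does not account for viscosity out of range, conversion up
(B) filter breakthrough — yield down ✓; odor noted ✗; outlet temperature low ✗; viscosity out of range ✓; conversion up ✓; particulate in product ✓
(C) reactor fouling — yield down ✓; odor noted ✓; outlet temperature low ✓; viscosity out of range ✗; conversion up ✗; particulate in product ✓
(D) sensor drift — yield down ✓; odor noted ✗; outlet temperature low ✓; viscosity out of range ✗; conversion up ✓; particulate in product ✓
(E) control-valve stiction — yield down ✓; odor noted ✓; outlet temperature low ✓; viscosity out of range ✓; conversion up ✗; particulate in product ✗
(F) pump cavitation — yield down ✗; odor noted ✗; outlet temperature low ✗; viscosity out of range ✓; conversion up ✗; particulate in product ✗
No candidate is consistent with all observations.

none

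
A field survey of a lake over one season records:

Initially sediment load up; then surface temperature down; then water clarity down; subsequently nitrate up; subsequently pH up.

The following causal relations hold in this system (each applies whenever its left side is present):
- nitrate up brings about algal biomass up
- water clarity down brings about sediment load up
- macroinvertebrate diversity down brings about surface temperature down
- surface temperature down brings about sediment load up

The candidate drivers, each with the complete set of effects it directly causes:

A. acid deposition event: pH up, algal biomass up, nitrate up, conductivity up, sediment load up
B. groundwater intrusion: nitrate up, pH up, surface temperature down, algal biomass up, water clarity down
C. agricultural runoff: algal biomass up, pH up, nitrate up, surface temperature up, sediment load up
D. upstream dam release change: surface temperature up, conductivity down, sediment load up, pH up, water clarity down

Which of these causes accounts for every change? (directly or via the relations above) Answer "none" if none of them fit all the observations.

B

For each candidate, compare predicted effects to what was observed:
(A) acid deposition event — does not account for surface temperature down, water clarity down
(B) groundwater intrusion — sediment load up + (via surface temperature down → sediment load up); surface temperature down +; water clarity down +; nitrate up +; pH up +
(C) agricultural runoff — sediment load up +; surface temperature down -; water clarity down -; nitrate up +; pH up +
(D) upstream dam release change — fails on surface temperature down, nitrate up (predicts surface temperature up, not surface temperature down)
Only (B) is consistent with every observation.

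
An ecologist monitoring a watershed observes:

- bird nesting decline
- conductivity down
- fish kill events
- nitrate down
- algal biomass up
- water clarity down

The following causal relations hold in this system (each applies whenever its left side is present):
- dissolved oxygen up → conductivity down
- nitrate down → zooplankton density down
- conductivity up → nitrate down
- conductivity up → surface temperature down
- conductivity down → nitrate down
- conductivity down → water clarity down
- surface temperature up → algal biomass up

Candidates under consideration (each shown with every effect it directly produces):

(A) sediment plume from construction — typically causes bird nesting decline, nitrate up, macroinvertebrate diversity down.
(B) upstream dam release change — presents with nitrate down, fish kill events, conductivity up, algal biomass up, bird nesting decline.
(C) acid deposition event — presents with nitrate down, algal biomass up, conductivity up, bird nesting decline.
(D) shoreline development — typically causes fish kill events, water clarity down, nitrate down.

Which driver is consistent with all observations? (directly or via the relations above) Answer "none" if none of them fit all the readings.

Checking each candidate against the observations:
(A) sediment plume from construction — fails on conductivity down, fish kill events, nitrate down, algal biomass up, water clarity down (predicts nitrate up, not nitrate down)
(B) upstream dam release change — bird nesting decline yes; conductivity down NO; fish kill events yes; nitrate down yes; algal biomass up yes; water clarity down NO
(C) acid deposition event — fails on conductivity down, fish kill events, water clarity down (predicts conductivity up, not conductivity down)
(D) shoreline development — does not account for bird nesting decline, conductivity down, algal biomass up
None of the listed candidates fits everything.

none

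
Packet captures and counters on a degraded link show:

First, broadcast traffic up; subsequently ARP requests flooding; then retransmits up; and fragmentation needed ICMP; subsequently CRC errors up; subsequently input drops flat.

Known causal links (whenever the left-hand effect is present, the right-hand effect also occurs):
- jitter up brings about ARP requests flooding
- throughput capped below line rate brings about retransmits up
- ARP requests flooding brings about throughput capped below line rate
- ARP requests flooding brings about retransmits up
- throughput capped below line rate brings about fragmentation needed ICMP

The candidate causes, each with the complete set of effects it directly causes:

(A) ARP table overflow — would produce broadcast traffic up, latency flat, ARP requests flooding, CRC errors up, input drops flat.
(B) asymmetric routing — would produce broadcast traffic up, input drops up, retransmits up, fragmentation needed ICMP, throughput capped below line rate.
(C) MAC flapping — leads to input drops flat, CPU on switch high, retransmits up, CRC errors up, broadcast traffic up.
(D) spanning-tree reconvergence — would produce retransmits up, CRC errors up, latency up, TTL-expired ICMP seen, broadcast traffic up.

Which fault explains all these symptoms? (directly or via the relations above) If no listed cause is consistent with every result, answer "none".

Per-candidate check:
(A) ARP table overflow — accounts for every observation (retransmits up through ARP requests flooding → retransmits up)
(B) asymmetric routing — fails on ARP requests flooding, CRC errors up, input drops flat (predicts input drops up, not input drops flat)
(C) MAC flapping — does not account for ARP requests flooding, fragmentation needed ICMP
(D) spanning-tree reconvergence — broadcast traffic up match; ARP requests flooding miss; retransmits up match; fragmentation needed ICMP miss; CRC errors up match; input drops flat miss
(A) alone accounts for all the evidence.

A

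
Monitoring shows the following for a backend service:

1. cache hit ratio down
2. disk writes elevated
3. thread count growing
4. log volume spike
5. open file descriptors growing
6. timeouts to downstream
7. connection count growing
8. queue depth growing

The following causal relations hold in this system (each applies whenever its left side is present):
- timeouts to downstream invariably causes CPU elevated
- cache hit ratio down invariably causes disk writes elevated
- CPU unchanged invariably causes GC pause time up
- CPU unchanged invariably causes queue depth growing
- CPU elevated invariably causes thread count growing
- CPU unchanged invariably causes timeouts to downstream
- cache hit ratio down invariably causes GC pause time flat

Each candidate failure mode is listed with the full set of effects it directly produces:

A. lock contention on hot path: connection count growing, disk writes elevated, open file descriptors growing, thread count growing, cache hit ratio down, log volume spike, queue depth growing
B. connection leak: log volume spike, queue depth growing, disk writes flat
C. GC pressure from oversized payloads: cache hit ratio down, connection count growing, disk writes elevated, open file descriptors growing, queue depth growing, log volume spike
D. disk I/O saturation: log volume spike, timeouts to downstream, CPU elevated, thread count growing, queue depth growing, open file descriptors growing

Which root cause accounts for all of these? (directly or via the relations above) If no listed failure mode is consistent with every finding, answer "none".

Testing each hypothesis:
(A) lock contention on hot path — does not account for timeouts to downstream
(B) connection leak — fails on cache hit ratio down, disk writes elevated, thread count growing, open file descriptors growing, timeouts to downstream, connection count growing (predicts disk writes flat, not disk writes elevated)
(C) GC pressure from oversized payloads — cache hit ratio down ✓; disk writes elevated ✓; thread count growing ✗; log volume spike ✓; open file descriptors growing ✓; timeouts to downstream ✗; connection count growing ✓; queue depth growing ✓
(D) disk I/O saturation — does not account for cache hit ratio down, disk writes elevated, connection count growing
No candidate is consistent with all observations.

none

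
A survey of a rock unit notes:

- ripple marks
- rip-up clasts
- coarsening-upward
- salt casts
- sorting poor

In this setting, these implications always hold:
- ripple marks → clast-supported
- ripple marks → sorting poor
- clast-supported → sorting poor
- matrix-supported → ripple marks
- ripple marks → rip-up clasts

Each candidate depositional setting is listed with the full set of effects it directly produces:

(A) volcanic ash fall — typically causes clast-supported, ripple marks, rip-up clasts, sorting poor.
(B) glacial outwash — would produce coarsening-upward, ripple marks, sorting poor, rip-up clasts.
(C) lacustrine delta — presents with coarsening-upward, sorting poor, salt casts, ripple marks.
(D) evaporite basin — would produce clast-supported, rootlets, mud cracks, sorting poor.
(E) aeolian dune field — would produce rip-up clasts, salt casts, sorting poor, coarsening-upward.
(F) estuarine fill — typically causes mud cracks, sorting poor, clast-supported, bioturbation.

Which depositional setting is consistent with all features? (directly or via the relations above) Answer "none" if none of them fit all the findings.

C

Checking each candidate against the observations:
(A) volcanic ash fall — does not account for coarsening-upward, salt casts
(B) glacial outwash — does not account for salt casts
(C) lacustrine delta — accounts for every observation (rip-up clasts through ripple marks → rip-up clasts)
(D) evaporite basin — does not account for ripple marks, rip-up clasts, coarsening-upward, salt casts
(E) aeolian dune field — ripple marks ✗; rip-up clasts ✓; coarsening-upward ✓; salt casts ✓; sorting poor ✓
(F) estuarine fill — ripple marks ✗; rip-up clasts ✗; coarsening-upward ✗; salt casts ✗; sorting poor ✓
(C) alone accounts for all the evidence.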